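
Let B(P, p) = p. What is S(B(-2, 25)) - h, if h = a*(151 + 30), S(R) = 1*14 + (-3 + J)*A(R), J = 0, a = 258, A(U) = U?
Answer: -46759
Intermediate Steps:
S(R) = 14 - 3*R (S(R) = 1*14 + (-3 + 0)*R = 14 - 3*R)
h = 46698 (h = 258*(151 + 30) = 258*181 = 46698)
S(B(-2, 25)) - h = (14 - 3*25) - 1*46698 = (14 - 75) - 46698 = -61 - 46698 = -46759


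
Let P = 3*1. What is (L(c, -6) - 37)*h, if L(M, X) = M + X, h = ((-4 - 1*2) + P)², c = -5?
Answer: -432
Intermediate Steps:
P = 3
h = 9 (h = ((-4 - 1*2) + 3)² = ((-4 - 2) + 3)² = (-6 + 3)² = (-3)² = 9)
(L(c, -6) - 37)*h = ((-5 - 6) - 37)*9 = (-11 - 37)*9 = -48*9 = -432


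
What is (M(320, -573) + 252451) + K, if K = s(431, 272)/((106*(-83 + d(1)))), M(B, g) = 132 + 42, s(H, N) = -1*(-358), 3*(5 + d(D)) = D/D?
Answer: 3521339338/13939 ≈ 2.5263e+5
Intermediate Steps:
d(D) = -14/3 (d(D) = -5 + (D/D)/3 = -5 + (1/3)*1 = -5 + 1/3 = -14/3)
s(H, N) = 358
M(B, g) = 174
K = -537/13939 (K = 358/((106*(-83 - 14/3))) = 358/((106*(-263/3))) = 358/(-27878/3) = 358*(-3/27878) = -537/13939 ≈ -0.038525)
(M(320, -573) + 252451) + K = (174 + 252451) - 537/13939 = 252625 - 537/13939 = 3521339338/13939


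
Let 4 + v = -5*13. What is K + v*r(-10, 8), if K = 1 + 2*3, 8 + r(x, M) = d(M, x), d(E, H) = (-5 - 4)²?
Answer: -5030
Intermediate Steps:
d(E, H) = 81 (d(E, H) = (-9)² = 81)
r(x, M) = 73 (r(x, M) = -8 + 81 = 73)
K = 7 (K = 1 + 6 = 7)
v = -69 (v = -4 - 5*13 = -4 - 65 = -69)
K + v*r(-10, 8) = 7 - 69*73 = 7 - 5037 = -5030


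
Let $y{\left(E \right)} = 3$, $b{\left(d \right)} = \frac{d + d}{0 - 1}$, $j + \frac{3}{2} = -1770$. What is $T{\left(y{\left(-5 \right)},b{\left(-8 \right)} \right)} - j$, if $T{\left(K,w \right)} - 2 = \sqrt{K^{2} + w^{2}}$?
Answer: $\frac{3547}{2} + \sqrt{265} \approx 1789.8$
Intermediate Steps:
$j = - \frac{3543}{2}$ ($j = - \frac{3}{2} - 1770 = - \frac{3543}{2} \approx -1771.5$)
$b{\left(d \right)} = - 2 d$ ($b{\left(d \right)} = \frac{2 d}{-1} = 2 d \left(-1\right) = - 2 d$)
$T{\left(K,w \right)} = 2 + \sqrt{K^{2} + w^{2}}$
$T{\left(y{\left(-5 \right)},b{\left(-8 \right)} \right)} - j = \left(2 + \sqrt{3^{2} + \left(\left(-2\right) \left(-8\right)\right)^{2}}\right) - - \frac{3543}{2} = \left(2 + \sqrt{9 + 16^{2}}\right) + \frac{3543}{2} = \left(2 + \sqrt{9 + 256}\right) + \frac{3543}{2} = \left(2 + \sqrt{265}\right) + \frac{3543}{2} = \frac{3547}{2} + \sqrt{265}$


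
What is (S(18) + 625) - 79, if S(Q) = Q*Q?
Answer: 870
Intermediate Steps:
S(Q) = Q²
(S(18) + 625) - 79 = (18² + 625) - 79 = (324 + 625) - 79 = 949 - 79 = 870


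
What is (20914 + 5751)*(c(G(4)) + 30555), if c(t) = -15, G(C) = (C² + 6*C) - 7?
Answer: 814349100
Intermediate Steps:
G(C) = -7 + C² + 6*C
(20914 + 5751)*(c(G(4)) + 30555) = (20914 + 5751)*(-15 + 30555) = 26665*30540 = 814349100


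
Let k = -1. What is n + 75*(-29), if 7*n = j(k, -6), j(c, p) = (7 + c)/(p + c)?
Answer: -106581/49 ≈ -2175.1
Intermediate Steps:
j(c, p) = (7 + c)/(c + p)
n = -6/49 (n = ((7 - 1)/(-1 - 6))/7 = (6/(-7))/7 = (-⅐*6)/7 = (⅐)*(-6/7) = -6/49 ≈ -0.12245)
n + 75*(-29) = -6/49 + 75*(-29) = -6/49 - 2175 = -106581/49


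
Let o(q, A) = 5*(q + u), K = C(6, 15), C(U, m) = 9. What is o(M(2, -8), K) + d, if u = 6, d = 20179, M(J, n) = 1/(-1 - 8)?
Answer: 181876/9 ≈ 20208.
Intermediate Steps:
M(J, n) = -⅑ (M(J, n) = 1/(-9) = -⅑)
K = 9
o(q, A) = 30 + 5*q (o(q, A) = 5*(q + 6) = 5*(6 + q) = 30 + 5*q)
o(M(2, -8), K) + d = (30 + 5*(-⅑)) + 20179 = (30 - 5/9) + 20179 = 265/9 + 20179 = 181876/9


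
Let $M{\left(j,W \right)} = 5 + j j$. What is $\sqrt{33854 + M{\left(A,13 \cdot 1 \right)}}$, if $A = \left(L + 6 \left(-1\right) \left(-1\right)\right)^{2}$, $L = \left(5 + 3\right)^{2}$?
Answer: $7 \sqrt{490691} \approx 4903.5$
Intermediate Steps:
$L = 64$ ($L = 8^{2} = 64$)
$A = 4900$ ($A = \left(64 + 6 \left(-1\right) \left(-1\right)\right)^{2} = \left(64 - -6\right)^{2} = \left(64 + 6\right)^{2} = 70^{2} = 4900$)
$M{\left(j,W \right)} = 5 + j^{2}$
$\sqrt{33854 + M{\left(A,13 \cdot 1 \right)}} = \sqrt{33854 + \left(5 + 4900^{2}\right)} = \sqrt{33854 + \left(5 + 24010000\right)} = \sqrt{33854 + 24010005} = \sqrt{24043859} = 7 \sqrt{490691}$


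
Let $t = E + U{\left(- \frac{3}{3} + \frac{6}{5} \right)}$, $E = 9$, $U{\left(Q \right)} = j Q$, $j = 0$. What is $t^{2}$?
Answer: $81$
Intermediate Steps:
$U{\left(Q \right)} = 0$ ($U{\left(Q \right)} = 0 Q = 0$)
$t = 9$ ($t = 9 + 0 = 9$)
$t^{2} = 9^{2} = 81$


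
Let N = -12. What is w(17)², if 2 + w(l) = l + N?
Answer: 9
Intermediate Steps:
w(l) = -14 + l (w(l) = -2 + (l - 12) = -2 + (-12 + l) = -14 + l)
w(17)² = (-14 + 17)² = 3² = 9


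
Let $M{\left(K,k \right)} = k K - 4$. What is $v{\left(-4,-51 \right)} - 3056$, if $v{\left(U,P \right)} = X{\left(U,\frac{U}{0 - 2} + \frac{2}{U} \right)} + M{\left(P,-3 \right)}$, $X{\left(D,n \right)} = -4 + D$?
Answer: $-2915$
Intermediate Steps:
$M{\left(K,k \right)} = -4 + K k$ ($M{\left(K,k \right)} = K k - 4 = -4 + K k$)
$v{\left(U,P \right)} = -8 + U - 3 P$ ($v{\left(U,P \right)} = \left(-4 + U\right) + \left(-4 + P \left(-3\right)\right) = \left(-4 + U\right) - \left(4 + 3 P\right) = -8 + U - 3 P$)
$v{\left(-4,-51 \right)} - 3056 = \left(-8 - 4 - -153\right) - 3056 = \left(-8 - 4 + 153\right) - 3056 = 141 - 3056 = -2915$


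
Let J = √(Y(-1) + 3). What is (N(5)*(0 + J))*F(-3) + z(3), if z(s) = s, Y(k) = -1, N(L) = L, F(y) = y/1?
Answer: 3 - 15*√2 ≈ -18.213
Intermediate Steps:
F(y) = y (F(y) = y*1 = y)
J = √2 (J = √(-1 + 3) = √2 ≈ 1.4142)
(N(5)*(0 + J))*F(-3) + z(3) = (5*(0 + √2))*(-3) + 3 = (5*√2)*(-3) + 3 = -15*√2 + 3 = 3 - 15*√2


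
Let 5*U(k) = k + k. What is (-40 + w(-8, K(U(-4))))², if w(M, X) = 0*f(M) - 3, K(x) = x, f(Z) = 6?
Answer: 1849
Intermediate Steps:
U(k) = 2*k/5 (U(k) = (k + k)/5 = (2*k)/5 = 2*k/5)
w(M, X) = -3 (w(M, X) = 0*6 - 3 = 0 - 3 = -3)
(-40 + w(-8, K(U(-4))))² = (-40 - 3)² = (-43)² = 1849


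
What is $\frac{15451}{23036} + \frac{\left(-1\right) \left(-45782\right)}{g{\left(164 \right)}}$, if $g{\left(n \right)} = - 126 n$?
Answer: $- \frac{22979834}{14875497} \approx -1.5448$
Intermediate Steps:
$\frac{15451}{23036} + \frac{\left(-1\right) \left(-45782\right)}{g{\left(164 \right)}} = \frac{15451}{23036} + \frac{\left(-1\right) \left(-45782\right)}{\left(-126\right) 164} = 15451 \cdot \frac{1}{23036} + \frac{45782}{-20664} = \frac{15451}{23036} + 45782 \left(- \frac{1}{20664}\right) = \frac{15451}{23036} - \frac{22891}{10332} = - \frac{22979834}{14875497}$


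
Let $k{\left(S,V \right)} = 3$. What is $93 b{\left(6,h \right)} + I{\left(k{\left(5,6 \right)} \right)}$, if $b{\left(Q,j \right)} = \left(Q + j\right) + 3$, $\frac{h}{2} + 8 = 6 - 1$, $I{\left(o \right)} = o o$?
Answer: $288$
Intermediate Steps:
$I{\left(o \right)} = o^{2}$
$h = -6$ ($h = -16 + 2 \left(6 - 1\right) = -16 + 2 \cdot 5 = -16 + 10 = -6$)
$b{\left(Q,j \right)} = 3 + Q + j$
$93 b{\left(6,h \right)} + I{\left(k{\left(5,6 \right)} \right)} = 93 \left(3 + 6 - 6\right) + 3^{2} = 93 \cdot 3 + 9 = 279 + 9 = 288$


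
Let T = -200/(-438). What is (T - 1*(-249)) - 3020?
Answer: -606749/219 ≈ -2770.5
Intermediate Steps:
T = 100/219 (T = -200*(-1/438) = 100/219 ≈ 0.45662)
(T - 1*(-249)) - 3020 = (100/219 - 1*(-249)) - 3020 = (100/219 + 249) - 3020 = 54631/219 - 3020 = -606749/219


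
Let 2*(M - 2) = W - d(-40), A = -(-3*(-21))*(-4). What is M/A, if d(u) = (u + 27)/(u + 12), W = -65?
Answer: -1721/14112 ≈ -0.12195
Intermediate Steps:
d(u) = (27 + u)/(12 + u)
A = 252 (A = -63*(-4) = -1*(-252) = 252)
M = -1721/56 (M = 2 + (-65 - (27 - 40)/(12 - 40))/2 = 2 + (-65 - (-13)/(-28))/2 = 2 + (-65 - (-1)*(-13)/28)/2 = 2 + (-65 - 1*13/28)/2 = 2 + (-65 - 13/28)/2 = 2 + (½)*(-1833/28) = 2 - 1833/56 = -1721/56 ≈ -30.732)
M/A = -1721/56/252 = -1721/56*1/252 = -1721/14112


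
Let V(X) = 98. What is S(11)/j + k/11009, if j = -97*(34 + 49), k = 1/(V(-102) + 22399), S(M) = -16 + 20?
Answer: -990669841/1993986927123 ≈ -0.00049683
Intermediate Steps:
S(M) = 4
k = 1/22497 (k = 1/(98 + 22399) = 1/22497 ≈ 4.4450e-5)
j = -8051 (j = -97*83 = -8051)
S(11)/j + k/11009 = 4/(-8051) + (1/22497)/11009 = 4*(-1/8051) + (1/22497)*(1/11009) = -4/8051 + 1/247669473 = -990669841/1993986927123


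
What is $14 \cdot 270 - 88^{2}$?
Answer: $-3964$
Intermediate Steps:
$14 \cdot 270 - 88^{2} = 3780 - 7744 = -3964$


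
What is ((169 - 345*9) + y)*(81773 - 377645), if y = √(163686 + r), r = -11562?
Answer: 868680192 - 591744*√38031 ≈ 7.5328e+8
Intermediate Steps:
y = 2*√38031 (y = √(163686 - 11562) = √152124 = 2*√38031 ≈ 390.03)
((169 - 345*9) + y)*(81773 - 377645) = ((169 - 345*9) + 2*√38031)*(81773 - 377645) = ((169 - 3105) + 2*√38031)*(-295872) = (-2936 + 2*√38031)*(-295872) = 868680192 - 591744*√38031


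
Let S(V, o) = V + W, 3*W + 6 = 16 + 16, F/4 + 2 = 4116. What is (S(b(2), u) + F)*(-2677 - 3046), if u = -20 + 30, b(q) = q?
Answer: -282716200/3 ≈ -9.4239e+7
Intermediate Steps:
F = 16456 (F = -8 + 4*4116 = -8 + 16464 = 16456)
W = 26/3 (W = -2 + (16 + 16)/3 = -2 + (1/3)*32 = -2 + 32/3 = 26/3 ≈ 8.6667)
u = 10
S(V, o) = 26/3 + V (S(V, o) = V + 26/3 = 26/3 + V)
(S(b(2), u) + F)*(-2677 - 3046) = ((26/3 + 2) + 16456)*(-2677 - 3046) = (32/3 + 16456)*(-5723) = (49400/3)*(-5723) = -282716200/3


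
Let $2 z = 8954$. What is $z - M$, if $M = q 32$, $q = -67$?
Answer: $6621$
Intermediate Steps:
$z = 4477$ ($z = \frac{1}{2} \cdot 8954 = 4477$)
$M = -2144$ ($M = \left(-67\right) 32 = -2144$)
$z - M = 4477 - -2144 = 4477 + 2144 = 6621$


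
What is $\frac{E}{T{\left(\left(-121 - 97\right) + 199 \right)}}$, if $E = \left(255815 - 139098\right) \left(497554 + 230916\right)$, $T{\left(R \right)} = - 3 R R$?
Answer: $- \frac{4474991210}{57} \approx -7.8509 \cdot 10^{7}$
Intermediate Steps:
$T{\left(R \right)} = - 3 R^{2}$
$E = 85024832990$ ($E = 116717 \cdot 728470 = 85024832990$)
$\frac{E}{T{\left(\left(-121 - 97\right) + 199 \right)}} = \frac{85024832990}{\left(-3\right) \left(\left(-121 - 97\right) + 199\right)^{2}} = \frac{85024832990}{\left(-3\right) \left(-218 + 199\right)^{2}} = \frac{85024832990}{\left(-3\right) \left(-19\right)^{2}} = \frac{85024832990}{\left(-3\right) 361} = \frac{85024832990}{-1083} = 85024832990 \left(- \frac{1}{1083}\right) = - \frac{4474991210}{57}$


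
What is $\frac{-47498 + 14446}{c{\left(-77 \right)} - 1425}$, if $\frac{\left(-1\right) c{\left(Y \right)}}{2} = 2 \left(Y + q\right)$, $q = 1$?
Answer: $\frac{33052}{1121} \approx 29.484$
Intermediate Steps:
$c{\left(Y \right)} = -4 - 4 Y$ ($c{\left(Y \right)} = - 2 \cdot 2 \left(Y + 1\right) = - 2 \cdot 2 \left(1 + Y\right) = - 2 \left(2 + 2 Y\right) = -4 - 4 Y$)
$\frac{-47498 + 14446}{c{\left(-77 \right)} - 1425} = \frac{-47498 + 14446}{\left(-4 - -308\right) - 1425} = - \frac{33052}{\left(-4 + 308\right) - 1425} = - \frac{33052}{304 - 1425} = - \frac{33052}{-1121} = \left(-33052\right) \left(- \frac{1}{1121}\right) = \frac{33052}{1121}$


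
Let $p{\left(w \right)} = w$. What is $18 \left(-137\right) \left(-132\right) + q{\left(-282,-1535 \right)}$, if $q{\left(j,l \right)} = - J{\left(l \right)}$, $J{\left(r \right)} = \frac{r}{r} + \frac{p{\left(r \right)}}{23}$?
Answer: $\frac{7488288}{23} \approx 3.2558 \cdot 10^{5}$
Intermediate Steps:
$J{\left(r \right)} = 1 + \frac{r}{23}$ ($J{\left(r \right)} = \frac{r}{r} + \frac{r}{23} = 1 + r \frac{1}{23} = 1 + \frac{r}{23}$)
$q{\left(j,l \right)} = -1 - \frac{l}{23}$ ($q{\left(j,l \right)} = - (1 + \frac{l}{23}) = -1 - \frac{l}{23}$)
$18 \left(-137\right) \left(-132\right) + q{\left(-282,-1535 \right)} = 18 \left(-137\right) \left(-132\right) - - \frac{1512}{23} = \left(-2466\right) \left(-132\right) + \left(-1 + \frac{1535}{23}\right) = 325512 + \frac{1512}{23} = \frac{7488288}{23}$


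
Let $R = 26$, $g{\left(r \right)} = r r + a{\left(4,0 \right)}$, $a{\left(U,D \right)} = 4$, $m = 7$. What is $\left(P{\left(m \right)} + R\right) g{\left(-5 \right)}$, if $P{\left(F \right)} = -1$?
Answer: $725$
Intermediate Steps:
$g{\left(r \right)} = 4 + r^{2}$ ($g{\left(r \right)} = r r + 4 = r^{2} + 4 = 4 + r^{2}$)
$\left(P{\left(m \right)} + R\right) g{\left(-5 \right)} = \left(-1 + 26\right) \left(4 + \left(-5\right)^{2}\right) = 25 \left(4 + 25\right) = 25 \cdot 29 = 725$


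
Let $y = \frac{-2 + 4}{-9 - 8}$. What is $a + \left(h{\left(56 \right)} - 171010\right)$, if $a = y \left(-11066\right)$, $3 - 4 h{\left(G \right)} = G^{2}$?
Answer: $- \frac{11593413}{68} \approx -1.7049 \cdot 10^{5}$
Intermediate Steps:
$h{\left(G \right)} = \frac{3}{4} - \frac{G^{2}}{4}$
$y = - \frac{2}{17}$ ($y = \frac{2}{-17} = 2 \left(- \frac{1}{17}\right) = - \frac{2}{17} \approx -0.11765$)
$a = \frac{22132}{17}$ ($a = \left(- \frac{2}{17}\right) \left(-11066\right) = \frac{22132}{17} \approx 1301.9$)
$a + \left(h{\left(56 \right)} - 171010\right) = \frac{22132}{17} - \left(\frac{684037}{4} + 784\right) = \frac{22132}{17} + \left(\left(\frac{3}{4} - 784\right) - 171010\right) = \frac{22132}{17} - \frac{687173}{4} = - \frac{11593413}{68}$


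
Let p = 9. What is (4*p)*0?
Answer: 0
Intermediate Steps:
(4*p)*0 = (4*9)*0 = 36*0 = 0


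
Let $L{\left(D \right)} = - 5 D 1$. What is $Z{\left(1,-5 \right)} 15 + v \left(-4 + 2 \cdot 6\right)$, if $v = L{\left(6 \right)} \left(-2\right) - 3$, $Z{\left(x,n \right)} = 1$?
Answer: $471$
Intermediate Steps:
$L{\left(D \right)} = - 5 D$
$v = 57$ ($v = \left(-5\right) 6 \left(-2\right) - 3 = \left(-30\right) \left(-2\right) - 3 = 60 - 3 = 57$)
$Z{\left(1,-5 \right)} 15 + v \left(-4 + 2 \cdot 6\right) = 1 \cdot 15 + 57 \left(-4 + 2 \cdot 6\right) = 15 + 57 \left(-4 + 12\right) = 15 + 57 \cdot 8 = 15 + 456 = 471$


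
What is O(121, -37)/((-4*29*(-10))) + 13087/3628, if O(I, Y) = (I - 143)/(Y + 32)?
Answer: 2374513/657575 ≈ 3.6110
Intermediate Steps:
O(I, Y) = (-143 + I)/(32 + Y)
O(121, -37)/((-4*29*(-10))) + 13087/3628 = ((-143 + 121)/(32 - 37))/((-4*29*(-10))) + 13087/3628 = (-22/(-5))/((-116*(-10))) + 13087*(1/3628) = -1/5*(-22)/1160 + 13087/3628 = (22/5)*(1/1160) + 13087/3628 = 11/2900 + 13087/3628 = 2374513/657575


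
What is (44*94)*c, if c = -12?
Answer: -49632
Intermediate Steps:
(44*94)*c = (44*94)*(-12) = 4136*(-12) = -49632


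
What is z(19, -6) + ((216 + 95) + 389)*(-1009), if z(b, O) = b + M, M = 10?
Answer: -706271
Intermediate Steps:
z(b, O) = 10 + b (z(b, O) = b + 10 = 10 + b)
z(19, -6) + ((216 + 95) + 389)*(-1009) = (10 + 19) + ((216 + 95) + 389)*(-1009) = 29 + (311 + 389)*(-1009) = 29 + 700*(-1009) = 29 - 706300 = -706271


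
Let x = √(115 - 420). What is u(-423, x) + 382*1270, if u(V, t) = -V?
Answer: 485563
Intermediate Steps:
x = I*√305 (x = √(-305) = I*√305 ≈ 17.464*I)
u(-423, x) + 382*1270 = -1*(-423) + 382*1270 = 423 + 485140 = 485563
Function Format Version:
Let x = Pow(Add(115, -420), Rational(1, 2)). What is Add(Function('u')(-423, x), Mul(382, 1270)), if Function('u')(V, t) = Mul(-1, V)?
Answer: 485563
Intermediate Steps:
x = Mul(I, Pow(305, Rational(1, 2))) (x = Pow(-305, Rational(1, 2)) = Mul(I, Pow(305, Rational(1, 2))) ≈ Mul(17.464, I))
Add(Function('u')(-423, x), Mul(382, 1270)) = Add(Mul(-1, -423), Mul(382, 1270)) = Add(423, 485140) = 485563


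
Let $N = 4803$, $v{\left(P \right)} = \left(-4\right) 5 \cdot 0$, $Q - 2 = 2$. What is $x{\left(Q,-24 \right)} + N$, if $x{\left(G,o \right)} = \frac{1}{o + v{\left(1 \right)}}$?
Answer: $\frac{115271}{24} \approx 4803.0$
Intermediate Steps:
$Q = 4$ ($Q = 2 + 2 = 4$)
$v{\left(P \right)} = 0$ ($v{\left(P \right)} = \left(-20\right) 0 = 0$)
$x{\left(G,o \right)} = \frac{1}{o}$ ($x{\left(G,o \right)} = \frac{1}{o + 0} = \frac{1}{o}$)
$x{\left(Q,-24 \right)} + N = \frac{1}{-24} + 4803 = - \frac{1}{24} + 4803 = \frac{115271}{24}$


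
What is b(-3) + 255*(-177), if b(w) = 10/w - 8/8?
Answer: -135418/3 ≈ -45139.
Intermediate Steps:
b(w) = -1 + 10/w (b(w) = 10/w - 8*⅛ = 10/w - 1 = -1 + 10/w)
b(-3) + 255*(-177) = (10 - 1*(-3))/(-3) + 255*(-177) = -(10 + 3)/3 - 45135 = -⅓*13 - 45135 = -13/3 - 45135 = -135418/3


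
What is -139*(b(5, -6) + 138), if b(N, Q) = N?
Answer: -19877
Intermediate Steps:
-139*(b(5, -6) + 138) = -139*(5 + 138) = -139*143 = -19877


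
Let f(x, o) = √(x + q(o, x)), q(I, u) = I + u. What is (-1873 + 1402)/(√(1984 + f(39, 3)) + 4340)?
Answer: -681380/6277869 + 157*√1993/6277869 ≈ -0.10742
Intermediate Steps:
f(x, o) = √(o + 2*x) (f(x, o) = √(x + (o + x)) = √(o + 2*x))
(-1873 + 1402)/(√(1984 + f(39, 3)) + 4340) = (-1873 + 1402)/(√(1984 + √(3 + 2*39)) + 4340) = -471/(√(1984 + √(3 + 78)) + 4340) = -471/(√(1984 + √81) + 4340) = -471/(√(1984 + 9) + 4340) = -471/(√1993 + 4340) = -471/(4340 + √1993)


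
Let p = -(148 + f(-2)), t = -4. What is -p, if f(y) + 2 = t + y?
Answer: 140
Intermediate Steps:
f(y) = -6 + y (f(y) = -2 + (-4 + y) = -6 + y)
p = -140 (p = -(148 + (-6 - 2)) = -(148 - 8) = -1*140 = -140)
-p = -1*(-140) = 140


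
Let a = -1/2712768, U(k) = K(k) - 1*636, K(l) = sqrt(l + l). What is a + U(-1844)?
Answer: -1725320449/2712768 + 2*I*sqrt(922) ≈ -636.0 + 60.729*I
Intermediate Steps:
K(l) = sqrt(2)*sqrt(l) (K(l) = sqrt(2*l) = sqrt(2)*sqrt(l))
U(k) = -636 + sqrt(2)*sqrt(k) (U(k) = sqrt(2)*sqrt(k) - 1*636 = sqrt(2)*sqrt(k) - 636 = -636 + sqrt(2)*sqrt(k))
a = -1/2712768 (a = -1*1/2712768 = -1/2712768 ≈ -3.6863e-7)
a + U(-1844) = -1/2712768 + (-636 + sqrt(2)*sqrt(-1844)) = -1/2712768 + (-636 + sqrt(2)*(2*I*sqrt(461))) = -1/2712768 + (-636 + 2*I*sqrt(922)) = -1725320449/2712768 + 2*I*sqrt(922)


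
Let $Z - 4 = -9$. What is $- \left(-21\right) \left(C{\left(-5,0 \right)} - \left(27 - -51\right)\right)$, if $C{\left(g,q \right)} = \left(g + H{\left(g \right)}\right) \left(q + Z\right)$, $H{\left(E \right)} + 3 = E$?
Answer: $-273$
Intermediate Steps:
$Z = -5$ ($Z = 4 - 9 = -5$)
$H{\left(E \right)} = -3 + E$
$C{\left(g,q \right)} = \left(-5 + q\right) \left(-3 + 2 g\right)$ ($C{\left(g,q \right)} = \left(g + \left(-3 + g\right)\right) \left(q - 5\right) = \left(-3 + 2 g\right) \left(-5 + q\right) = \left(-5 + q\right) \left(-3 + 2 g\right)$)
$- \left(-21\right) \left(C{\left(-5,0 \right)} - \left(27 - -51\right)\right) = - \left(-21\right) \left(\left(15 - -50 - 0 + 0 \left(-3 - 5\right)\right) - \left(27 - -51\right)\right) = - \left(-21\right) \left(\left(15 + 50 + 0 + 0 \left(-8\right)\right) - \left(27 + 51\right)\right) = - \left(-21\right) \left(\left(15 + 50 + 0 + 0\right) - 78\right) = - \left(-21\right) \left(65 - 78\right) = - \left(-21\right) \left(-13\right) = \left(-1\right) 273 = -273$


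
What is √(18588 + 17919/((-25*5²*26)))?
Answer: √7852964106/650 ≈ 136.33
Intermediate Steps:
√(18588 + 17919/((-25*5²*26))) = √(18588 + 17919/((-25*25*26))) = √(18588 + 17919/((-625*26))) = √(18588 + 17919/(-16250)) = √(18588 + 17919*(-1/16250)) = √(18588 - 17919/16250) = √(302037081/16250) = √7852964106/650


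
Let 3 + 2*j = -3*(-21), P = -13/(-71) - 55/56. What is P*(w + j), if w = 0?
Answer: -47655/1988 ≈ -23.971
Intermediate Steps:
P = -3177/3976 (P = -13*(-1/71) - 55*1/56 = 13/71 - 55/56 = -3177/3976 ≈ -0.79904)
j = 30 (j = -3/2 + (-3*(-21))/2 = -3/2 + (½)*63 = -3/2 + 63/2 = 30)
P*(w + j) = -3177*(0 + 30)/3976 = -3177/3976*30 = -47655/1988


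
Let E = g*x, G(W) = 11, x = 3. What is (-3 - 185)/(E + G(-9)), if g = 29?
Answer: -94/49 ≈ -1.9184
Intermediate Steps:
E = 87 (E = 29*3 = 87)
(-3 - 185)/(E + G(-9)) = (-3 - 185)/(87 + 11) = -188/98 = -188*1/98 = -94/49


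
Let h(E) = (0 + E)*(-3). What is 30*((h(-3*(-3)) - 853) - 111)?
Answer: -29730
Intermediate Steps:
h(E) = -3*E (h(E) = E*(-3) = -3*E)
30*((h(-3*(-3)) - 853) - 111) = 30*((-(-9)*(-3) - 853) - 111) = 30*((-3*9 - 853) - 111) = 30*((-27 - 853) - 111) = 30*(-880 - 111) = 30*(-991) = -29730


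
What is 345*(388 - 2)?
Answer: 133170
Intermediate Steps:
345*(388 - 2) = 345*386 = 133170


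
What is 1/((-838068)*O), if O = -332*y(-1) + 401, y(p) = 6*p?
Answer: -1/2005496724 ≈ -4.9863e-10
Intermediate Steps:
O = 2393 (O = -1992*(-1) + 401 = -332*(-6) + 401 = 1992 + 401 = 2393)
1/((-838068)*O) = 1/(-838068*2393) = -1/838068*1/2393 = -1/2005496724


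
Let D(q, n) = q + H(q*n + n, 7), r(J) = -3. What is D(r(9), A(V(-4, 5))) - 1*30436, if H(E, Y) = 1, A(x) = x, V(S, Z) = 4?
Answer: -30438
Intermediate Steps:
D(q, n) = 1 + q (D(q, n) = q + 1 = 1 + q)
D(r(9), A(V(-4, 5))) - 1*30436 = (1 - 3) - 1*30436 = -2 - 30436 = -30438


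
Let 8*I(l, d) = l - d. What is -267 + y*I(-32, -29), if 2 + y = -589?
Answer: -363/8 ≈ -45.375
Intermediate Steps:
y = -591 (y = -2 - 589 = -591)
I(l, d) = -d/8 + l/8 (I(l, d) = (l - d)/8 = -d/8 + l/8)
-267 + y*I(-32, -29) = -267 - 591*(-⅛*(-29) + (⅛)*(-32)) = -267 - 591*(29/8 - 4) = -267 - 591*(-3/8) = -267 + 1773/8 = -363/8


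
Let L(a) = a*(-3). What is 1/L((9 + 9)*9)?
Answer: -1/486 ≈ -0.0020576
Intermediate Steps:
L(a) = -3*a
1/L((9 + 9)*9) = 1/(-3*(9 + 9)*9) = 1/(-54*9) = 1/(-3*162) = 1/(-486) = -1/486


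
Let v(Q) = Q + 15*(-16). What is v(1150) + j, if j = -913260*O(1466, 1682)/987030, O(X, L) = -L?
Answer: 81143354/32901 ≈ 2466.3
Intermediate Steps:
v(Q) = -240 + Q (v(Q) = Q - 240 = -240 + Q)
j = 51203444/32901 (j = -913260/(987030/((-1*1682))) = -913260/(987030/(-1682)) = -913260/(987030*(-1/1682)) = -913260/(-493515/841) = -913260*(-841/493515) = 51203444/32901 ≈ 1556.3)
v(1150) + j = (-240 + 1150) + 51203444/32901 = 910 + 51203444/32901 = 81143354/32901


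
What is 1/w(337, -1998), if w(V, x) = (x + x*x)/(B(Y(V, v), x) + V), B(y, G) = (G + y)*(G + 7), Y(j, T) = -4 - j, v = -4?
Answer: 2328643/1995003 ≈ 1.1672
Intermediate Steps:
B(y, G) = (7 + G)*(G + y) (B(y, G) = (G + y)*(7 + G) = (7 + G)*(G + y))
w(V, x) = (x + x²)/(-28 + x² - 6*V + 7*x + x*(-4 - V)) (w(V, x) = (x + x*x)/((x² + 7*x + 7*(-4 - V) + x*(-4 - V)) + V) = (x + x²)/((x² + 7*x + (-28 - 7*V) + x*(-4 - V)) + V) = (x + x²)/((-28 + x² - 7*V + 7*x + x*(-4 - V)) + V) = (x + x²)/(-28 + x² - 6*V + 7*x + x*(-4 - V)))
1/w(337, -1998) = 1/(-1998*(1 - 1998)/(-28 + (-1998)² - 6*337 + 3*(-1998) - 1*337*(-1998))) = 1/(-1998*(-1997)/(-28 + 3992004 - 2022 - 5994 + 673326)) = 1/(-1998*(-1997)/4657286) = 1/(-1998*1/4657286*(-1997)) = 1/(1995003/2328643) = 2328643/1995003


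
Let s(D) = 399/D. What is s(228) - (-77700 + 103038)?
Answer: -101345/4 ≈ -25336.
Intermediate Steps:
s(228) - (-77700 + 103038) = 399/228 - (-77700 + 103038) = 399*(1/228) - 1*25338 = 7/4 - 25338 = -101345/4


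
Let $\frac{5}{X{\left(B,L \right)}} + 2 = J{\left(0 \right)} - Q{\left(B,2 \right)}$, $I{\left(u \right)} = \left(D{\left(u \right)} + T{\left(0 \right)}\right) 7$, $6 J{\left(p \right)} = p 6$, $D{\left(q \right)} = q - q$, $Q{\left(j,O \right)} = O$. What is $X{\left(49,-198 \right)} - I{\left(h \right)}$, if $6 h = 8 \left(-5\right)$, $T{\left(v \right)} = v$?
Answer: $- \frac{5}{4} \approx -1.25$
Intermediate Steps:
$D{\left(q \right)} = 0$
$J{\left(p \right)} = p$ ($J{\left(p \right)} = \frac{p 6}{6} = \frac{6 p}{6} = p$)
$h = - \frac{20}{3}$ ($h = \frac{8 \left(-5\right)}{6} = \frac{1}{6} \left(-40\right) = - \frac{20}{3} \approx -6.6667$)
$I{\left(u \right)} = 0$ ($I{\left(u \right)} = \left(0 + 0\right) 7 = 0 \cdot 7 = 0$)
$X{\left(B,L \right)} = - \frac{5}{4}$ ($X{\left(B,L \right)} = \frac{5}{-2 + \left(0 - 2\right)} = \frac{5}{-2 - 2} = \frac{5}{-4} = 5 \left(- \frac{1}{4}\right) = - \frac{5}{4}$)
$X{\left(49,-198 \right)} - I{\left(h \right)} = - \frac{5}{4} - 0 = - \frac{5}{4} + 0 = - \frac{5}{4}$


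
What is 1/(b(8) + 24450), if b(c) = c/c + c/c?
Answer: 1/24452 ≈ 4.0896e-5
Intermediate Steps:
b(c) = 2 (b(c) = 1 + 1 = 2)
1/(b(8) + 24450) = 1/(2 + 24450) = 1/24452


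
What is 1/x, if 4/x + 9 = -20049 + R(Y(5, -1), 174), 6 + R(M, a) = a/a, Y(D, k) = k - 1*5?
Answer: -20063/4 ≈ -5015.8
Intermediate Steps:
Y(D, k) = -5 + k (Y(D, k) = k - 5 = -5 + k)
R(M, a) = -5 (R(M, a) = -6 + a/a = -6 + 1 = -5)
x = -4/20063 (x = 4/(-9 + (-20049 - 5)) = 4/(-9 - 20054) = 4/(-20063) = 4*(-1/20063) = -4/20063 ≈ -0.00019937)
1/x = 1/(-4/20063) = -20063/4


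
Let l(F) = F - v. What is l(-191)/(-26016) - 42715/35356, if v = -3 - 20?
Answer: -2878473/2395369 ≈ -1.2017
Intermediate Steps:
v = -23
l(F) = 23 + F (l(F) = F - 1*(-23) = F + 23 = 23 + F)
l(-191)/(-26016) - 42715/35356 = (23 - 191)/(-26016) - 42715/35356 = -168*(-1/26016) - 42715*1/35356 = 7/1084 - 42715/35356 = -2878473/2395369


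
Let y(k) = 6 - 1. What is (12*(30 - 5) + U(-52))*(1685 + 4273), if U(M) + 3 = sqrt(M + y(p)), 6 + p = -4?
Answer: 1769526 + 5958*I*sqrt(47) ≈ 1.7695e+6 + 40846.0*I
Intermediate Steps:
p = -10 (p = -6 - 4 = -10)
y(k) = 5
U(M) = -3 + sqrt(5 + M) (U(M) = -3 + sqrt(M + 5) = -3 + sqrt(5 + M))
(12*(30 - 5) + U(-52))*(1685 + 4273) = (12*(30 - 5) + (-3 + sqrt(5 - 52)))*(1685 + 4273) = (12*25 + (-3 + sqrt(-47)))*5958 = (300 + (-3 + I*sqrt(47)))*5958 = (297 + I*sqrt(47))*5958 = 1769526 + 5958*I*sqrt(47)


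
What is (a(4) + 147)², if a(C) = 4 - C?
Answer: 21609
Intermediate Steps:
(a(4) + 147)² = ((4 - 1*4) + 147)² = ((4 - 4) + 147)² = (0 + 147)² = 147² = 21609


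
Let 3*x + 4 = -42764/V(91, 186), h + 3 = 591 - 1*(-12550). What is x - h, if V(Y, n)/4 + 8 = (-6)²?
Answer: -371465/28 ≈ -13267.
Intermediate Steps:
V(Y, n) = 112 (V(Y, n) = -32 + 4*(-6)² = -32 + 4*36 = -32 + 144 = 112)
h = 13138 (h = -3 + (591 - 1*(-12550)) = -3 + (591 + 12550) = -3 + 13141 = 13138)
x = -3601/28 (x = -4/3 + (-42764/112)/3 = -4/3 + (-42764*1/112)/3 = -4/3 + (⅓)*(-10691/28) = -4/3 - 10691/84 = -3601/28 ≈ -128.61)
x - h = -3601/28 - 1*13138 = -3601/28 - 13138 = -371465/28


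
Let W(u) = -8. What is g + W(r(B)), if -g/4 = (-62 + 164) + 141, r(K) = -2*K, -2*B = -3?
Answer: -980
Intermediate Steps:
B = 3/2 (B = -1/2*(-3) = 3/2 ≈ 1.5000)
g = -972 (g = -4*((-62 + 164) + 141) = -4*(102 + 141) = -4*243 = -972)
g + W(r(B)) = -972 - 8 = -980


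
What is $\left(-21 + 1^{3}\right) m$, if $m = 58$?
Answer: $-1160$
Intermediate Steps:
$\left(-21 + 1^{3}\right) m = \left(-21 + 1^{3}\right) 58 = \left(-21 + 1\right) 58 = \left(-20\right) 58 = -1160$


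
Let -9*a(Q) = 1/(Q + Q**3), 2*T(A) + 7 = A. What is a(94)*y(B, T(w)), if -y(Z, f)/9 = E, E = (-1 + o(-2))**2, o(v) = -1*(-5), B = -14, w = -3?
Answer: 8/415339 ≈ 1.9261e-5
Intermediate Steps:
o(v) = 5
T(A) = -7/2 + A/2
E = 16 (E = (-1 + 5)**2 = 4**2 = 16)
y(Z, f) = -144 (y(Z, f) = -9*16 = -144)
a(Q) = -1/(9*(Q + Q**3))
a(94)*y(B, T(w)) = -1/9/(94*(1 + 94**2))*(-144) = -1/9*1/94/(1 + 8836)*(-144) = -1/9*1/94/8837*(-144) = -1/9*1/94*1/8837*(-144) = -1/7476102*(-144) = 8/415339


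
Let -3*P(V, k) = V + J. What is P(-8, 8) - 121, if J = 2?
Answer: -119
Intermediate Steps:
P(V, k) = -⅔ - V/3 (P(V, k) = -(V + 2)/3 = -(2 + V)/3 = -⅔ - V/3)
P(-8, 8) - 121 = (-⅔ - ⅓*(-8)) - 121 = (-⅔ + 8/3) - 121 = 2 - 121 = -119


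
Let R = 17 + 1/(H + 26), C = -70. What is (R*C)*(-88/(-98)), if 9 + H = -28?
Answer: -7440/7 ≈ -1062.9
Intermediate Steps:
H = -37 (H = -9 - 28 = -37)
R = 186/11 (R = 17 + 1/(-37 + 26) = 17 + 1/(-11) = 17 - 1/11 = 186/11 ≈ 16.909)
(R*C)*(-88/(-98)) = ((186/11)*(-70))*(-88/(-98)) = -(-104160)*(-1)/98 = -13020/11*44/49 = -7440/7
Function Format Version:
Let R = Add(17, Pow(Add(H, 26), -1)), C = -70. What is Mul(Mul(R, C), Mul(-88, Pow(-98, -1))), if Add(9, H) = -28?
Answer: Rational(-7440, 7) ≈ -1062.9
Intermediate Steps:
H = -37 (H = Add(-9, -28) = -37)
R = Rational(186, 11) (R = Add(17, Pow(Add(-37, 26), -1)) = Add(17, Pow(-11, -1)) = Add(17, Rational(-1, 11)) = Rational(186, 11) ≈ 16.909)
Mul(Mul(R, C), Mul(-88, Pow(-98, -1))) = Mul(Mul(Rational(186, 11), -70), Mul(-88, Pow(-98, -1))) = Mul(Rational(-13020, 11), Mul(-88, Rational(-1, 98))) = Mul(Rational(-13020, 11), Rational(44, 49)) = Rational(-7440, 7)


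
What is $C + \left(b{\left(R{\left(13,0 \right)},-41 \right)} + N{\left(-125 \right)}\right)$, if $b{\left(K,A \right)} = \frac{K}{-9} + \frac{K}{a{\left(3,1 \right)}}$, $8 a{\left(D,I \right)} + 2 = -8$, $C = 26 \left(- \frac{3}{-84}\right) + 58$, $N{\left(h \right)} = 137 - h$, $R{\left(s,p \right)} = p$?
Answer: $\frac{4493}{14} \approx 320.93$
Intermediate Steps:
$C = \frac{825}{14}$ ($C = 26 \left(\left(-3\right) \left(- \frac{1}{84}\right)\right) + 58 = 26 \cdot \frac{1}{28} + 58 = \frac{13}{14} + 58 = \frac{825}{14} \approx 58.929$)
$a{\left(D,I \right)} = - \frac{5}{4}$ ($a{\left(D,I \right)} = - \frac{1}{4} + \frac{1}{8} \left(-8\right) = - \frac{1}{4} - 1 = - \frac{5}{4}$)
$b{\left(K,A \right)} = - \frac{41 K}{45}$ ($b{\left(K,A \right)} = \frac{K}{-9} + \frac{K}{- \frac{5}{4}} = K \left(- \frac{1}{9}\right) + K \left(- \frac{4}{5}\right) = - \frac{K}{9} - \frac{4 K}{5} = - \frac{41 K}{45}$)
$C + \left(b{\left(R{\left(13,0 \right)},-41 \right)} + N{\left(-125 \right)}\right) = \frac{825}{14} + \left(\left(- \frac{41}{45}\right) 0 + \left(137 - -125\right)\right) = \frac{825}{14} + \left(0 + \left(137 + 125\right)\right) = \frac{825}{14} + \left(0 + 262\right) = \frac{825}{14} + 262 = \frac{4493}{14}$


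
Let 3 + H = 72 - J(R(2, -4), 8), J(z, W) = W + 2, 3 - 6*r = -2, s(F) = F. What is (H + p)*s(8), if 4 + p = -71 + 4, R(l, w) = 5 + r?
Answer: -96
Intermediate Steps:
r = ⅚ (r = ½ - ⅙*(-2) = ½ + ⅓ = ⅚ ≈ 0.83333)
R(l, w) = 35/6 (R(l, w) = 5 + ⅚ = 35/6)
p = -71 (p = -4 + (-71 + 4) = -4 - 67 = -71)
J(z, W) = 2 + W
H = 59 (H = -3 + (72 - (2 + 8)) = -3 + (72 - 1*10) = -3 + (72 - 10) = -3 + 62 = 59)
(H + p)*s(8) = (59 - 71)*8 = -12*8 = -96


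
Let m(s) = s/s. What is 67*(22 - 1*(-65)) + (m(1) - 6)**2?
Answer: 5854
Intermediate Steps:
m(s) = 1
67*(22 - 1*(-65)) + (m(1) - 6)**2 = 67*(22 - 1*(-65)) + (1 - 6)**2 = 67*(22 + 65) + (-5)**2 = 67*87 + 25 = 5829 + 25 = 5854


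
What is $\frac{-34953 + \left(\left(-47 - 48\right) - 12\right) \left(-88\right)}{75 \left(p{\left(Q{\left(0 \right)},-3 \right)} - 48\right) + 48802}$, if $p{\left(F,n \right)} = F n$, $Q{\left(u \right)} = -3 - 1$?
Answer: $- \frac{25537}{46102} \approx -0.55392$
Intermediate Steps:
$Q{\left(u \right)} = -4$ ($Q{\left(u \right)} = -3 - 1 = -4$)
$\frac{-34953 + \left(\left(-47 - 48\right) - 12\right) \left(-88\right)}{75 \left(p{\left(Q{\left(0 \right)},-3 \right)} - 48\right) + 48802} = \frac{-34953 + \left(\left(-47 - 48\right) - 12\right) \left(-88\right)}{75 \left(\left(-4\right) \left(-3\right) - 48\right) + 48802} = \frac{-34953 + \left(-95 - 12\right) \left(-88\right)}{75 \left(12 - 48\right) + 48802} = \frac{-34953 - -9416}{75 \left(-36\right) + 48802} = \frac{-34953 + 9416}{-2700 + 48802} = - \frac{25537}{46102}$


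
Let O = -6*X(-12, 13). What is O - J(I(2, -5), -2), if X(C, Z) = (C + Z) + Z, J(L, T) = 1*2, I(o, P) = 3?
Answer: -86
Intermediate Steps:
J(L, T) = 2
X(C, Z) = C + 2*Z
O = -84 (O = -6*(-12 + 2*13) = -6*(-12 + 26) = -6*14 = -84)
O - J(I(2, -5), -2) = -84 - 1*2 = -84 - 2 = -86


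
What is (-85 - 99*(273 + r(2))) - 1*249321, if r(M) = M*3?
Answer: -277027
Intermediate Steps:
r(M) = 3*M
(-85 - 99*(273 + r(2))) - 1*249321 = (-85 - 99*(273 + 3*2)) - 1*249321 = (-85 - 99*(273 + 6)) - 249321 = (-85 - 99*279) - 249321 = (-85 - 27621) - 249321 = -27706 - 249321 = -277027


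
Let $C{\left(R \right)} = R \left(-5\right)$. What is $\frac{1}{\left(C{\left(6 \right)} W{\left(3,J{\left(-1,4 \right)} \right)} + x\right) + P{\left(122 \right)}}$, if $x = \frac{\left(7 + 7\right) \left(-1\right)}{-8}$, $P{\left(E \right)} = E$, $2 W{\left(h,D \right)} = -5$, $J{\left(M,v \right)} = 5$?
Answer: $\frac{4}{795} \approx 0.0050314$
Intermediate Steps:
$W{\left(h,D \right)} = - \frac{5}{2}$ ($W{\left(h,D \right)} = \frac{1}{2} \left(-5\right) = - \frac{5}{2}$)
$C{\left(R \right)} = - 5 R$
$x = \frac{7}{4}$ ($x = 14 \left(-1\right) \left(- \frac{1}{8}\right) = \left(-14\right) \left(- \frac{1}{8}\right) = \frac{7}{4} \approx 1.75$)
$\frac{1}{\left(C{\left(6 \right)} W{\left(3,J{\left(-1,4 \right)} \right)} + x\right) + P{\left(122 \right)}} = \frac{1}{\left(\left(-5\right) 6 \left(- \frac{5}{2}\right) + \frac{7}{4}\right) + 122} = \frac{1}{\left(\left(-30\right) \left(- \frac{5}{2}\right) + \frac{7}{4}\right) + 122} = \frac{1}{\left(75 + \frac{7}{4}\right) + 122} = \frac{1}{\frac{307}{4} + 122} = \frac{1}{\frac{795}{4}} = \frac{4}{795}$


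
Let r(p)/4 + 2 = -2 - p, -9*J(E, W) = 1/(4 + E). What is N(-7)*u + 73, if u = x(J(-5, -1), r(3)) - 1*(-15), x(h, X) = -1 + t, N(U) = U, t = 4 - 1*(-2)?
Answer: -67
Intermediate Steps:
t = 6 (t = 4 + 2 = 6)
J(E, W) = -1/(9*(4 + E))
r(p) = -16 - 4*p (r(p) = -8 + 4*(-2 - p) = -8 + (-8 - 4*p) = -16 - 4*p)
x(h, X) = 5 (x(h, X) = -1 + 6 = 5)
u = 20 (u = 5 - 1*(-15) = 5 + 15 = 20)
N(-7)*u + 73 = -7*20 + 73 = -140 + 73 = -67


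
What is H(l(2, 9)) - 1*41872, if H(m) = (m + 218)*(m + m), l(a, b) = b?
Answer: -37786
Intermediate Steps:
H(m) = 2*m*(218 + m) (H(m) = (218 + m)*(2*m) = 2*m*(218 + m))
H(l(2, 9)) - 1*41872 = 2*9*(218 + 9) - 1*41872 = 2*9*227 - 41872 = 4086 - 41872 = -37786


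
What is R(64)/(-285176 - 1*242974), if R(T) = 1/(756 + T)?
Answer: -1/433083000 ≈ -2.3090e-9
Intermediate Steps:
R(64)/(-285176 - 1*242974) = 1/((756 + 64)*(-285176 - 1*242974)) = 1/(820*(-285176 - 242974)) = (1/820)/(-528150) = (1/820)*(-1/528150) = -1/433083000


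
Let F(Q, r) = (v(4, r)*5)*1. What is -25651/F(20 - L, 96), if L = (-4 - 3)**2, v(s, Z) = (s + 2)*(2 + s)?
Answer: -25651/180 ≈ -142.51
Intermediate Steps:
v(s, Z) = (2 + s)**2 (v(s, Z) = (2 + s)*(2 + s) = (2 + s)**2)
L = 49 (L = (-7)**2 = 49)
F(Q, r) = 180 (F(Q, r) = ((2 + 4)**2*5)*1 = (6**2*5)*1 = (36*5)*1 = 180*1 = 180)
-25651/F(20 - L, 96) = -25651/180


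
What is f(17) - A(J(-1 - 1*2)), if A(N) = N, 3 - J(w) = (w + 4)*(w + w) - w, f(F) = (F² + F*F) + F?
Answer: 589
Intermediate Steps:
f(F) = F + 2*F² (f(F) = (F² + F²) + F = 2*F² + F = F + 2*F²)
J(w) = 3 + w - 2*w*(4 + w) (J(w) = 3 - ((w + 4)*(w + w) - w) = 3 - ((4 + w)*(2*w) - w) = 3 - (2*w*(4 + w) - w) = 3 - (-w + 2*w*(4 + w)) = 3 + (w - 2*w*(4 + w)) = 3 + w - 2*w*(4 + w))
f(17) - A(J(-1 - 1*2)) = 17*(1 + 2*17) - (3 - 7*(-1 - 1*2) - 2*(-1 - 1*2)²) = 17*(1 + 34) - (3 - 7*(-1 - 2) - 2*(-1 - 2)²) = 17*35 - (3 - 7*(-3) - 2*(-3)²) = 595 - (3 + 21 - 2*9) = 595 - (3 + 21 - 18) = 595 - 1*6 = 595 - 6 = 589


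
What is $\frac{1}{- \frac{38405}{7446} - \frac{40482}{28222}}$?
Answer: $- \frac{105070506}{692647441} \approx -0.15169$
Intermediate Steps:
$\frac{1}{- \frac{38405}{7446} - \frac{40482}{28222}} = \frac{1}{\left(-38405\right) \frac{1}{7446} - \frac{20241}{14111}} = \frac{1}{- \frac{38405}{7446} - \frac{20241}{14111}} = \frac{1}{- \frac{692647441}{105070506}} = - \frac{105070506}{692647441}$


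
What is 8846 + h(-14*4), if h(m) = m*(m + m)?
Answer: 15118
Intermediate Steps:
h(m) = 2*m**2 (h(m) = m*(2*m) = 2*m**2)
8846 + h(-14*4) = 8846 + 2*(-14*4)**2 = 8846 + 2*(-56)**2 = 8846 + 2*3136 = 8846 + 6272 = 15118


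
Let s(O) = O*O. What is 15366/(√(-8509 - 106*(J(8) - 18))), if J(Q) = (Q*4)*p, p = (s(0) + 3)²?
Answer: -15366*I*√37129/37129 ≈ -79.745*I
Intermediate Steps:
s(O) = O²
p = 9 (p = (0² + 3)² = (0 + 3)² = 3² = 9)
J(Q) = 36*Q (J(Q) = (Q*4)*9 = (4*Q)*9 = 36*Q)
15366/(√(-8509 - 106*(J(8) - 18))) = 15366/(√(-8509 - 106*(36*8 - 18))) = 15366/(√(-8509 - 106*(288 - 18))) = 15366/(√(-8509 - 106*270)) = 15366/(√(-8509 - 28620)) = 15366/(√(-37129)) = 15366/((I*√37129)) = 15366*(-I*√37129/37129) = -15366*I*√37129/37129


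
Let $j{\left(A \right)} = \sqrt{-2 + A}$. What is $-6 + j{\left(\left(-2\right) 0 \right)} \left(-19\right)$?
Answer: $-6 - 19 i \sqrt{2} \approx -6.0 - 26.87 i$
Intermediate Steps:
$-6 + j{\left(\left(-2\right) 0 \right)} \left(-19\right) = -6 + \sqrt{-2 - 0} \left(-19\right) = -6 + \sqrt{-2 + 0} \left(-19\right) = -6 + \sqrt{-2} \left(-19\right) = -6 + i \sqrt{2} \left(-19\right) = -6 - 19 i \sqrt{2}$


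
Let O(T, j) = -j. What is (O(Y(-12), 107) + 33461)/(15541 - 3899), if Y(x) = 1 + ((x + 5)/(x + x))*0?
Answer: 16677/5821 ≈ 2.8650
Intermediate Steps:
Y(x) = 1 (Y(x) = 1 + ((5 + x)/((2*x)))*0 = 1 + ((5 + x)*(1/(2*x)))*0 = 1 + ((5 + x)/(2*x))*0 = 1 + 0 = 1)
(O(Y(-12), 107) + 33461)/(15541 - 3899) = (-1*107 + 33461)/(15541 - 3899) = (-107 + 33461)/11642 = 33354*(1/11642) = 16677/5821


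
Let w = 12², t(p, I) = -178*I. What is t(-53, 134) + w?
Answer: -23708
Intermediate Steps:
w = 144
t(-53, 134) + w = -178*134 + 144 = -23852 + 144 = -23708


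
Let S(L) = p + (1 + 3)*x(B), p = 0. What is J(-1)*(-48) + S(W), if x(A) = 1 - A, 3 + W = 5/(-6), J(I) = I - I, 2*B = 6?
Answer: -8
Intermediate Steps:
B = 3 (B = (1/2)*6 = 3)
J(I) = 0
W = -23/6 (W = -3 + 5/(-6) = -3 + 5*(-1/6) = -3 - 5/6 = -23/6 ≈ -3.8333)
S(L) = -8 (S(L) = 0 + (1 + 3)*(1 - 1*3) = 0 + 4*(1 - 3) = 0 + 4*(-2) = 0 - 8 = -8)
J(-1)*(-48) + S(W) = 0*(-48) - 8 = 0 - 8 = -8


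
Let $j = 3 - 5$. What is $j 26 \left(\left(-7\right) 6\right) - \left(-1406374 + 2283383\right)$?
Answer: $-874825$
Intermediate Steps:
$j = -2$
$j 26 \left(\left(-7\right) 6\right) - \left(-1406374 + 2283383\right) = \left(-2\right) 26 \left(\left(-7\right) 6\right) - \left(-1406374 + 2283383\right) = \left(-52\right) \left(-42\right) - 877009 = 2184 - 877009 = -874825$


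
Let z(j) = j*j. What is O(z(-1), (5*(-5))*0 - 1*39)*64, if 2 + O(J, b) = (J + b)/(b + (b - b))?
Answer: -2560/39 ≈ -65.641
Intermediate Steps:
z(j) = j**2
O(J, b) = -2 + (J + b)/b (O(J, b) = -2 + (J + b)/(b + (b - b)) = -2 + (J + b)/(b + 0) = -2 + (J + b)/b)
O(z(-1), (5*(-5))*0 - 1*39)*64 = (((-1)**2 - ((5*(-5))*0 - 1*39))/((5*(-5))*0 - 1*39))*64 = ((1 - (-25*0 - 39))/(-25*0 - 39))*64 = ((1 - (0 - 39))/(0 - 39))*64 = ((1 - 1*(-39))/(-39))*64 = -(1 + 39)/39*64 = -1/39*40*64 = -40/39*64 = -2560/39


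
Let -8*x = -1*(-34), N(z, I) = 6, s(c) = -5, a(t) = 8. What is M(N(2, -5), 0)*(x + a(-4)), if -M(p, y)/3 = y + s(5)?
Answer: 225/4 ≈ 56.250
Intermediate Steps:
x = -17/4 (x = -(-1)*(-34)/8 = -⅛*34 = -17/4 ≈ -4.2500)
M(p, y) = 15 - 3*y (M(p, y) = -3*(y - 5) = -3*(-5 + y) = 15 - 3*y)
M(N(2, -5), 0)*(x + a(-4)) = (15 - 3*0)*(-17/4 + 8) = (15 + 0)*(15/4) = 15*(15/4) = 225/4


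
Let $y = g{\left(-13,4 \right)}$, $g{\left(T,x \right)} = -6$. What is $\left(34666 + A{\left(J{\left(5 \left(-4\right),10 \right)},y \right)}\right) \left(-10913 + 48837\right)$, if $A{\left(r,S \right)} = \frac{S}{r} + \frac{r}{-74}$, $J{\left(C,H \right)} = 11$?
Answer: $\frac{535061353758}{407} \approx 1.3146 \cdot 10^{9}$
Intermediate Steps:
$y = -6$
$A{\left(r,S \right)} = - \frac{r}{74} + \frac{S}{r}$ ($A{\left(r,S \right)} = \frac{S}{r} + r \left(- \frac{1}{74}\right) = \frac{S}{r} - \frac{r}{74} = - \frac{r}{74} + \frac{S}{r}$)
$\left(34666 + A{\left(J{\left(5 \left(-4\right),10 \right)},y \right)}\right) \left(-10913 + 48837\right) = \left(34666 - \left(\frac{11}{74} + \frac{6}{11}\right)\right) \left(-10913 + 48837\right) = \left(34666 - \frac{565}{814}\right) 37924 = \frac{28217559}{814} \cdot 37924 = \frac{535061353758}{407}$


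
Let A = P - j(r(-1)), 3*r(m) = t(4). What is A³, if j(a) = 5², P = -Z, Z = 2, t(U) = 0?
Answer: -19683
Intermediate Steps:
r(m) = 0 (r(m) = (⅓)*0 = 0)
P = -2 (P = -1*2 = -2)
j(a) = 25
A = -27 (A = -2 - 1*25 = -2 - 25 = -27)
A³ = (-27)³ = -19683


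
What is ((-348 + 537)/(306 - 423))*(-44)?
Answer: 924/13 ≈ 71.077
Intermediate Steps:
((-348 + 537)/(306 - 423))*(-44) = (189/(-117))*(-44) = (189*(-1/117))*(-44) = -21/13*(-44) = 924/13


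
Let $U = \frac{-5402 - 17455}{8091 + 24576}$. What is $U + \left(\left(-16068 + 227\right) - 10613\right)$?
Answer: $- \frac{288065225}{10889} \approx -26455.0$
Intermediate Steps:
$U = - \frac{7619}{10889}$ ($U = - \frac{22857}{32667} = \left(-22857\right) \frac{1}{32667} = - \frac{7619}{10889} \approx -0.6997$)
$U + \left(\left(-16068 + 227\right) - 10613\right) = - \frac{7619}{10889} + \left(\left(-16068 + 227\right) - 10613\right) = - \frac{7619}{10889} - 26454 = - \frac{288065225}{10889}$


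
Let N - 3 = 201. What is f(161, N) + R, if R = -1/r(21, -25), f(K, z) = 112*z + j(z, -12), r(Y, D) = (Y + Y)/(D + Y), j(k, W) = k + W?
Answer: 483842/21 ≈ 23040.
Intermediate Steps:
N = 204 (N = 3 + 201 = 204)
j(k, W) = W + k
r(Y, D) = 2*Y/(D + Y) (r(Y, D) = (2*Y)/(D + Y) = 2*Y/(D + Y))
f(K, z) = -12 + 113*z (f(K, z) = 112*z + (-12 + z) = -12 + 113*z)
R = 2/21 (R = -1/(2*21/(-25 + 21)) = -1/(2*21/(-4)) = -1/(2*21*(-¼)) = -1/(-21/2) = -1*(-2/21) = 2/21 ≈ 0.095238)
f(161, N) + R = (-12 + 113*204) + 2/21 = (-12 + 23052) + 2/21 = 23040 + 2/21 = 483842/21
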